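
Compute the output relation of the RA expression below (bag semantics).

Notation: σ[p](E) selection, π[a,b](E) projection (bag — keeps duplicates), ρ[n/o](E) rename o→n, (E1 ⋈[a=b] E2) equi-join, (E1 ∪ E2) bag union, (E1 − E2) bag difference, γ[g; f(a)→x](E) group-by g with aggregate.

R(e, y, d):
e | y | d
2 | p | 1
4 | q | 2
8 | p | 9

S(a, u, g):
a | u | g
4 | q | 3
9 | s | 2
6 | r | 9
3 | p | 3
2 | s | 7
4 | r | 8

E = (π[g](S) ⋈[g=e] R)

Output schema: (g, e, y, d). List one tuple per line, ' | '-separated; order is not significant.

Stepwise |·|:
  S → 6
  π[g](S) → 6
  R → 3
  (π[g](S) ⋈[g=e] R) → 2

== RESULT ==
g | e | y | d
2 | 2 | p | 1
8 | 8 | p | 9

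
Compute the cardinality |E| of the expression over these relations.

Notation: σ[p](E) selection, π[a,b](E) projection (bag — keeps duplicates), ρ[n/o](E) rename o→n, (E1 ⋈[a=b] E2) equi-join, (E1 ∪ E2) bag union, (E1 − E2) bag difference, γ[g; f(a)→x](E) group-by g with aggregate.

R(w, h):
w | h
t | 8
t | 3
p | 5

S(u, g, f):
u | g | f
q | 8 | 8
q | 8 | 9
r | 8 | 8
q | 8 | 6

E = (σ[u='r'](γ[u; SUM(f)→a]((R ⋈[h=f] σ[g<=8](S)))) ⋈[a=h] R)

Stepwise |·|:
  R → 3
  S → 4
  σ[g<=8](S) → 4
  (R ⋈[h=f] σ[g<=8](S)) → 2
  γ[u; SUM(f)→a]((R ⋈[h=f] σ[g<=8](S))) → 2
  σ[u='r'](γ[u; SUM(f)→a]((R ⋈[h=f] σ[g<=8](S)))) → 1
  R → 3
  (σ[u='r'](γ[u; SUM(f)→a]((R ⋈[h=f] σ[g<=8](S)))) ⋈[a=h] R) → 1

|E| = 1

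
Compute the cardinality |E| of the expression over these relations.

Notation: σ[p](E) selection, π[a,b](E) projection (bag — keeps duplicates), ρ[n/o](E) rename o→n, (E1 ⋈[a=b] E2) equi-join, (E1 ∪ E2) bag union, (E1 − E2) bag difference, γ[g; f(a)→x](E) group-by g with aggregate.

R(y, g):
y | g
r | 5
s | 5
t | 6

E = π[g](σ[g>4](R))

Per-node cardinality:
  R → 3
  σ[g>4](R) → 3
  π[g](σ[g>4](R)) → 3

|E| = 3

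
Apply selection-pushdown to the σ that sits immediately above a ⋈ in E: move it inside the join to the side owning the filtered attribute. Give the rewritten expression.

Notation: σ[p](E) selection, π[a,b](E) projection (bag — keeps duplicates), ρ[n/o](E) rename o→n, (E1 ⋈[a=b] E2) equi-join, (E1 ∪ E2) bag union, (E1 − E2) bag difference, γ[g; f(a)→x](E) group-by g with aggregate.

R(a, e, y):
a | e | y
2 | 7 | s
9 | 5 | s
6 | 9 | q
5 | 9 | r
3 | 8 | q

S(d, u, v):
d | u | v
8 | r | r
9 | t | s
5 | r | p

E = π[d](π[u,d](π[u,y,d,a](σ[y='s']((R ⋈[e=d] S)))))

σ filters on y, owned by the left side.
E' = π[d](π[u,d](π[u,y,d,a]((σ[y='s'](R) ⋈[e=d] S))))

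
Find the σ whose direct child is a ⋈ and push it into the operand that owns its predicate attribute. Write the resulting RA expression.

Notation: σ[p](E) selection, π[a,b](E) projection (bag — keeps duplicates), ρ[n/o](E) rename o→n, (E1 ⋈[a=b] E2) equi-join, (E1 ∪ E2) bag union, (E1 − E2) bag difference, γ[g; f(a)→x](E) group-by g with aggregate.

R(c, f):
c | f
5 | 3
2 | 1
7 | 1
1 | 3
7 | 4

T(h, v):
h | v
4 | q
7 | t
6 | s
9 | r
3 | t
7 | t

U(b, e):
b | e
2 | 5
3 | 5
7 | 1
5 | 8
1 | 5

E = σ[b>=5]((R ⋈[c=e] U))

σ filters on b, owned by the right side.
E' = (R ⋈[c=e] σ[b>=5](U))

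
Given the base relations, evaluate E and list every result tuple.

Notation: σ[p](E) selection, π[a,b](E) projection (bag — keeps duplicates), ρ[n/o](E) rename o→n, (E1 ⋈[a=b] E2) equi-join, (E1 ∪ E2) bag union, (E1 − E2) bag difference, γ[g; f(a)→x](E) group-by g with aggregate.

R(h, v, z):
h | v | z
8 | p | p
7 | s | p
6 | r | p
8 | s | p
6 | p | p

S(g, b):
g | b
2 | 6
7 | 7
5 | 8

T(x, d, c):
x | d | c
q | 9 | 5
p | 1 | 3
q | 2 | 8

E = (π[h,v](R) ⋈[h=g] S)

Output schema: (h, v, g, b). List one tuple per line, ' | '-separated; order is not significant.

Stepwise |·|:
  R → 5
  π[h,v](R) → 5
  S → 3
  (π[h,v](R) ⋈[h=g] S) → 1

== RESULT ==
h | v | g | b
7 | s | 7 | 7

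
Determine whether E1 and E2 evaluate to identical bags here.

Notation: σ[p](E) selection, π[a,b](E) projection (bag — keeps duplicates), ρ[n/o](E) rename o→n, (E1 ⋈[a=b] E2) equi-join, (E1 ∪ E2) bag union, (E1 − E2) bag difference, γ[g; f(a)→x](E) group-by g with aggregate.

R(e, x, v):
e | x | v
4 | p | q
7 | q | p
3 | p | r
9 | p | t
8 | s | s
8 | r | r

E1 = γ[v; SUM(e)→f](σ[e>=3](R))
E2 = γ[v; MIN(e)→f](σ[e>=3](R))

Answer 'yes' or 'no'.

E1 subexpression sizes:
  R → 6
  σ[e>=3](R) → 6
  γ[v; SUM(e)→f](σ[e>=3](R)) → 5
E2 subexpression sizes:
  R → 6
  σ[e>=3](R) → 6
  γ[v; MIN(e)→f](σ[e>=3](R)) → 5

E1 result:
v | f
p | 7
q | 4
r | 11
s | 8
t | 9
E2 result:
v | f
p | 7
q | 4
r | 3
s | 8
t | 9
Witness: ('r', 3) appears 0× in E1 but 1× in E2.

no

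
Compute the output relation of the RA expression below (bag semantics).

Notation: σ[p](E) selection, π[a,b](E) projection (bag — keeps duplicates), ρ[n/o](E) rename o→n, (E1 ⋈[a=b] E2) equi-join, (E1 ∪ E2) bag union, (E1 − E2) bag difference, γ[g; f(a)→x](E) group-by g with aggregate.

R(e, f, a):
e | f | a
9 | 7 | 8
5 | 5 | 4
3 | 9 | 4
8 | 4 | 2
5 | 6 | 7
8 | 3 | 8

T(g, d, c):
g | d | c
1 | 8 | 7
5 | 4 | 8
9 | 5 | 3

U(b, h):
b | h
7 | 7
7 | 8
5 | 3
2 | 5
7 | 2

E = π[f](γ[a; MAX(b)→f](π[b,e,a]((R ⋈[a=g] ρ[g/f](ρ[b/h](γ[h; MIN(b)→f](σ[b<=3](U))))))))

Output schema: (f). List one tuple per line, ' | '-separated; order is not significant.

Stepwise |·|:
  R → 6
  U → 5
  σ[b<=3](U) → 1
  γ[h; MIN(b)→f](σ[b<=3](U)) → 1
  ρ[b/h](γ[h; MIN(b)→f](σ[b<=3](U))) → 1
  ρ[g/f](ρ[b/h](γ[h; MIN(b)→f](σ[b<=3](U)))) → 1
  (R ⋈[a=g] ρ[g/f](ρ[b/h](γ[h; MIN(b)→f](σ[b<=3](U))))) → 1
  π[b,e,a]((R ⋈[a=g] ρ[g/f](ρ[b/h](γ[h; MIN(b)→f](σ[b<=3](U)))))) → 1
  γ[a; MAX(b)→f](π[b,e,a]((R ⋈[a=g] ρ[g/f](ρ[b/h](γ[h; MIN(b)→f](σ[b<=3](U))))))) → 1
  π[f](γ[a; MAX(b)→f](π[b,e,a]((R ⋈[a=g] ρ[g/f](ρ[b/h](γ[h; MIN(b)→f](σ[b<=3](U)))))))) → 1

== RESULT ==
f
5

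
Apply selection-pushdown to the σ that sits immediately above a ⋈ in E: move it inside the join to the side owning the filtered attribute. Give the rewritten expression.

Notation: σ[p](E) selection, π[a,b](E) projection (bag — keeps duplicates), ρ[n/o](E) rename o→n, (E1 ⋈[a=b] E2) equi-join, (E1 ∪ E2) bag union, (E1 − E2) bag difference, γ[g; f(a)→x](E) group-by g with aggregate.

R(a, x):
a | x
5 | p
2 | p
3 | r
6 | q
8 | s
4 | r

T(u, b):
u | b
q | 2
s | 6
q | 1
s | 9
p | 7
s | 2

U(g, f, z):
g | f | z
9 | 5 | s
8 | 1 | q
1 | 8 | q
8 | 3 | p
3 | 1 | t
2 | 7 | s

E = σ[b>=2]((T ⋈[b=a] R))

σ filters on b, owned by the left side.
E' = (σ[b>=2](T) ⋈[b=a] R)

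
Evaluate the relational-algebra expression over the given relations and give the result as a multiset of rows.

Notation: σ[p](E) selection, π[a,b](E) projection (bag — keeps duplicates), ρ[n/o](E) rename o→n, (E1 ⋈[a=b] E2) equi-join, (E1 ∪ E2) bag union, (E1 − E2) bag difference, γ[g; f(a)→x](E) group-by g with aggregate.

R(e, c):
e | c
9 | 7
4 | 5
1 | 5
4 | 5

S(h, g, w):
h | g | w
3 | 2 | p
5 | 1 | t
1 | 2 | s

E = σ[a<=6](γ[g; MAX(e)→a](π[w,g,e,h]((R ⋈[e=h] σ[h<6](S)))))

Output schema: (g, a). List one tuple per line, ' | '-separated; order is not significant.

Row counts bottom-up:
  R → 4
  S → 3
  σ[h<6](S) → 3
  (R ⋈[e=h] σ[h<6](S)) → 1
  π[w,g,e,h]((R ⋈[e=h] σ[h<6](S))) → 1
  γ[g; MAX(e)→a](π[w,g,e,h]((R ⋈[e=h] σ[h<6](S)))) → 1
  σ[a<=6](γ[g; MAX(e)→a](π[w,g,e,h]((R ⋈[e=h] σ[h<6](S))))) → 1

== RESULT ==
g | a
2 | 1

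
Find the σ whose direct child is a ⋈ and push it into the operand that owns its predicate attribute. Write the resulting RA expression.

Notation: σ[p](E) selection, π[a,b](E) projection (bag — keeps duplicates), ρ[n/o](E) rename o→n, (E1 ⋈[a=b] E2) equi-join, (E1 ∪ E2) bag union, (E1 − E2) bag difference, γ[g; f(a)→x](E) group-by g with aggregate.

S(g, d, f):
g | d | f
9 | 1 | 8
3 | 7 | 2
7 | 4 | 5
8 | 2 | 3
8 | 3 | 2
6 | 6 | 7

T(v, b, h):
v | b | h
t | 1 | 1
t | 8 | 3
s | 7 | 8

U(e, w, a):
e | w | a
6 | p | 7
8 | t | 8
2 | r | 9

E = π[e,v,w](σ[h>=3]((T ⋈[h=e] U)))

σ filters on h, owned by the left side.
E' = π[e,v,w]((σ[h>=3](T) ⋈[h=e] U))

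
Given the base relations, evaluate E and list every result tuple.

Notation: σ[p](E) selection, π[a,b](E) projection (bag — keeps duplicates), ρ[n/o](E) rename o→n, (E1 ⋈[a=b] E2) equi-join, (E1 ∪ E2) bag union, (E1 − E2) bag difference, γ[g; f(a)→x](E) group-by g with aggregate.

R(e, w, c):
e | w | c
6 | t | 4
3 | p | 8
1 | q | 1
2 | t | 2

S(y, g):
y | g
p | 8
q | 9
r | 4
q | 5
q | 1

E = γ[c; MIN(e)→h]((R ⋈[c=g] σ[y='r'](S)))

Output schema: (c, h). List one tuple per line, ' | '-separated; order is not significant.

Per-node cardinality:
  R → 4
  S → 5
  σ[y='r'](S) → 1
  (R ⋈[c=g] σ[y='r'](S)) → 1
  γ[c; MIN(e)→h]((R ⋈[c=g] σ[y='r'](S))) → 1

== RESULT ==
c | h
4 | 6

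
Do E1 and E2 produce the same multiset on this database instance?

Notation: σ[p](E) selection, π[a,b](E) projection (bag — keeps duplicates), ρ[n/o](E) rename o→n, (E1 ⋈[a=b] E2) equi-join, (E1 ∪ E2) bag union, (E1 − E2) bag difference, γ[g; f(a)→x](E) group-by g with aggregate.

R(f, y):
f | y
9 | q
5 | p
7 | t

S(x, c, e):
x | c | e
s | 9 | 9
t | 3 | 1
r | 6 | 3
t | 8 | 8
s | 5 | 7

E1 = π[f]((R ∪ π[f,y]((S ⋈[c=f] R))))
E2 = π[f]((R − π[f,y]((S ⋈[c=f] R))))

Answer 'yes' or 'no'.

E1 row counts bottom-up:
  R → 3
  S → 5
  R → 3
  (S ⋈[c=f] R) → 2
  π[f,y]((S ⋈[c=f] R)) → 2
  (R ∪ π[f,y]((S ⋈[c=f] R))) → 5
  π[f]((R ∪ π[f,y]((S ⋈[c=f] R)))) → 5
E2 row counts bottom-up:
  R → 3
  S → 5
  R → 3
  (S ⋈[c=f] R) → 2
  π[f,y]((S ⋈[c=f] R)) → 2
  (R − π[f,y]((S ⋈[c=f] R))) → 1
  π[f]((R − π[f,y]((S ⋈[c=f] R)))) → 1

E1 result:
f
5
5
7
9
9
E2 result:
f
7
Witness: (9,) appears 2× in E1 but 0× in E2.

no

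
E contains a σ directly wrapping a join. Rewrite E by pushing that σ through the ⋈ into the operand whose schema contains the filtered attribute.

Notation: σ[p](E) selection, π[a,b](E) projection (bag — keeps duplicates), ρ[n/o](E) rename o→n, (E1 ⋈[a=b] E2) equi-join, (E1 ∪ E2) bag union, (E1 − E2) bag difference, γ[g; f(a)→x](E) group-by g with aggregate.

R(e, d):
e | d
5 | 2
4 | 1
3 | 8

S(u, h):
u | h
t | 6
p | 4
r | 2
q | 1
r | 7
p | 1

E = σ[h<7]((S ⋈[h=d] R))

σ filters on h, owned by the left side.
E' = (σ[h<7](S) ⋈[h=d] R)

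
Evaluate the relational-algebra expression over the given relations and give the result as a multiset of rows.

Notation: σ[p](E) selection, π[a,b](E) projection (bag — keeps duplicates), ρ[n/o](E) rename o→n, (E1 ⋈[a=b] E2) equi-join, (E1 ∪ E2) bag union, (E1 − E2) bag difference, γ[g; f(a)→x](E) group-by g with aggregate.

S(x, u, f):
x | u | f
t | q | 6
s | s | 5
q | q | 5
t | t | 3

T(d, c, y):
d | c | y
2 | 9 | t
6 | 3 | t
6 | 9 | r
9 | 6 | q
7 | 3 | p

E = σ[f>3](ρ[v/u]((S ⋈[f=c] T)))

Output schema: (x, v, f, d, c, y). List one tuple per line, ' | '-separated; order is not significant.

Row counts bottom-up:
  S → 4
  T → 5
  (S ⋈[f=c] T) → 3
  ρ[v/u]((S ⋈[f=c] T)) → 3
  σ[f>3](ρ[v/u]((S ⋈[f=c] T))) → 1

== RESULT ==
x | v | f | d | c | y
t | q | 6 | 9 | 6 | q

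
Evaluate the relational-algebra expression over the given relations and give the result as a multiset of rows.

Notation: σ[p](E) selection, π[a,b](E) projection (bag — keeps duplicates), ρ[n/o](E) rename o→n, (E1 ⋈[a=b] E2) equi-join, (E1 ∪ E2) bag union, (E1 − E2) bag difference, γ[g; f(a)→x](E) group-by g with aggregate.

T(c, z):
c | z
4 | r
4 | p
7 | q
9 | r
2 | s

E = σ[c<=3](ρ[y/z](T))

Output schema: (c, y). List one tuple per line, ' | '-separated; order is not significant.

Row counts bottom-up:
  T → 5
  ρ[y/z](T) → 5
  σ[c<=3](ρ[y/z](T)) → 1

== RESULT ==
c | y
2 | s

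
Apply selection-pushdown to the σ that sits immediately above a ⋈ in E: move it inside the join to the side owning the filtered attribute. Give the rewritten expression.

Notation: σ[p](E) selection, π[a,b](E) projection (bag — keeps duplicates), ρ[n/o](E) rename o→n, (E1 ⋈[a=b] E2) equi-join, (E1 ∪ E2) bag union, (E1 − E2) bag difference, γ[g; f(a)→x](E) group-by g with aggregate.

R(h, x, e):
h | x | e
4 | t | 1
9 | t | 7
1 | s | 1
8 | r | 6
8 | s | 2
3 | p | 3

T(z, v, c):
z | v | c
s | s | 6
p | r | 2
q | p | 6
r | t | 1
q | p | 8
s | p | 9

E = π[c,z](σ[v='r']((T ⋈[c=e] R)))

σ filters on v, owned by the left side.
E' = π[c,z]((σ[v='r'](T) ⋈[c=e] R))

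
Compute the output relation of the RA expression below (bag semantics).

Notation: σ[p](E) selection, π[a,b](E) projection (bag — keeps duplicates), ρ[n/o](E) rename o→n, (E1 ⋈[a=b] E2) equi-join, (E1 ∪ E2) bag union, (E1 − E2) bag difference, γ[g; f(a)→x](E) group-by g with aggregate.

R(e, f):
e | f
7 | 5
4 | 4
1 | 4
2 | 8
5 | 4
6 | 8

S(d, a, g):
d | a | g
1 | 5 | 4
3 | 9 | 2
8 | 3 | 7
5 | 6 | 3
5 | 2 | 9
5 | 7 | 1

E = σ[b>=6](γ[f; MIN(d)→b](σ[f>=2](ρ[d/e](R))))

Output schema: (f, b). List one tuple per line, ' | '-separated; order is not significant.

Row counts bottom-up:
  R → 6
  ρ[d/e](R) → 6
  σ[f>=2](ρ[d/e](R)) → 6
  γ[f; MIN(d)→b](σ[f>=2](ρ[d/e](R))) → 3
  σ[b>=6](γ[f; MIN(d)→b](σ[f>=2](ρ[d/e](R)))) → 1

== RESULT ==
f | b
5 | 7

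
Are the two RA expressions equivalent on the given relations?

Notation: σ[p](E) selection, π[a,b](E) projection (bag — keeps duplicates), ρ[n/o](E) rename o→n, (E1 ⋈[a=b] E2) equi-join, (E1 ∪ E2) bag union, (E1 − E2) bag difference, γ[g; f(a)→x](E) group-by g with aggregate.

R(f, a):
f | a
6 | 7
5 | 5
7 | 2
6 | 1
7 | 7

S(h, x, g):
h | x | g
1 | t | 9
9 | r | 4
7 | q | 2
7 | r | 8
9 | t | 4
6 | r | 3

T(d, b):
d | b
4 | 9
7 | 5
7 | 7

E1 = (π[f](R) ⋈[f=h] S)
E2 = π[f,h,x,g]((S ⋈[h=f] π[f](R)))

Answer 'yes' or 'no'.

E1 row counts bottom-up:
  R → 5
  π[f](R) → 5
  S → 6
  (π[f](R) ⋈[f=h] S) → 6
E2 row counts bottom-up:
  S → 6
  R → 5
  π[f](R) → 5
  (S ⋈[h=f] π[f](R)) → 6
  π[f,h,x,g]((S ⋈[h=f] π[f](R))) → 6

E1 and E2 produce the same multiset:
f | h | x | g
6 | 6 | r | 3
6 | 6 | r | 3
7 | 7 | q | 2
7 | 7 | q | 2
7 | 7 | r | 8
7 | 7 | r | 8

yes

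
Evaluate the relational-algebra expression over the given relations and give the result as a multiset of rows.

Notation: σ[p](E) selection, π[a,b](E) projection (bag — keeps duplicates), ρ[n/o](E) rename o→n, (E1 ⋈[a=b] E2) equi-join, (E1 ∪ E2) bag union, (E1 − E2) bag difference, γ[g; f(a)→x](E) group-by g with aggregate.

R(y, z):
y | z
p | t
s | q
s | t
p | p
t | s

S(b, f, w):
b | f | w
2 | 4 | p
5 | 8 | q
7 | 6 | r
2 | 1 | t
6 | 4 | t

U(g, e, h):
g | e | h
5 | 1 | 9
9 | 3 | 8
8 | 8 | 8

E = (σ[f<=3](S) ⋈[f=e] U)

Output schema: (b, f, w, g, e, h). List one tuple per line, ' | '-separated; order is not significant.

Stepwise |·|:
  S → 5
  σ[f<=3](S) → 1
  U → 3
  (σ[f<=3](S) ⋈[f=e] U) → 1

== RESULT ==
b | f | w | g | e | h
2 | 1 | t | 5 | 1 | 9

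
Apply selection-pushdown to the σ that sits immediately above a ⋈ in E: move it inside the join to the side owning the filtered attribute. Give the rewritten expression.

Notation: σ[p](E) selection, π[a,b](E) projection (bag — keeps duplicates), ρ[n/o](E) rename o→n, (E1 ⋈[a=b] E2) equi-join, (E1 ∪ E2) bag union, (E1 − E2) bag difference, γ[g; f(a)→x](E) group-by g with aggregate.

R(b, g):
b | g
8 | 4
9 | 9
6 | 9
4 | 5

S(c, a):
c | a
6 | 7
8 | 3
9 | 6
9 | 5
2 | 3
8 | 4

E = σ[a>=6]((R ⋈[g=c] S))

σ filters on a, owned by the right side.
E' = (R ⋈[g=c] σ[a>=6](S))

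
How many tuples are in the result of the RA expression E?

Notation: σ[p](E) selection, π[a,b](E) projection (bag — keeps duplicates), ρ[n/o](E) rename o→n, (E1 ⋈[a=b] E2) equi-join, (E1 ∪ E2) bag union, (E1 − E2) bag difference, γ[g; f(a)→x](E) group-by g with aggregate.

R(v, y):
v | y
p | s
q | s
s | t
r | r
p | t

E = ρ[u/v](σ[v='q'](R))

Per-node cardinality:
  R → 5
  σ[v='q'](R) → 1
  ρ[u/v](σ[v='q'](R)) → 1

|E| = 1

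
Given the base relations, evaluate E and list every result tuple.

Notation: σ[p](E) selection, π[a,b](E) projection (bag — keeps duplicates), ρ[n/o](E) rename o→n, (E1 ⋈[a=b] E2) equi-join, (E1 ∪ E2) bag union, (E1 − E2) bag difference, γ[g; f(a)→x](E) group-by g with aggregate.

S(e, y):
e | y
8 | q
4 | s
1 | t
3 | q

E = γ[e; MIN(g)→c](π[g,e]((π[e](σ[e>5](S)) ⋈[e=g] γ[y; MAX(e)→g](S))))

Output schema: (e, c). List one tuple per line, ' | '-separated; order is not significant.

Stepwise |·|:
  S → 4
  σ[e>5](S) → 1
  π[e](σ[e>5](S)) → 1
  S → 4
  γ[y; MAX(e)→g](S) → 3
  (π[e](σ[e>5](S)) ⋈[e=g] γ[y; MAX(e)→g](S)) → 1
  π[g,e]((π[e](σ[e>5](S)) ⋈[e=g] γ[y; MAX(e)→g](S))) → 1
  γ[e; MIN(g)→c](π[g,e]((π[e](σ[e>5](S)) ⋈[e=g] γ[y; MAX(e)→g](S)))) → 1

== RESULT ==
e | c
8 | 8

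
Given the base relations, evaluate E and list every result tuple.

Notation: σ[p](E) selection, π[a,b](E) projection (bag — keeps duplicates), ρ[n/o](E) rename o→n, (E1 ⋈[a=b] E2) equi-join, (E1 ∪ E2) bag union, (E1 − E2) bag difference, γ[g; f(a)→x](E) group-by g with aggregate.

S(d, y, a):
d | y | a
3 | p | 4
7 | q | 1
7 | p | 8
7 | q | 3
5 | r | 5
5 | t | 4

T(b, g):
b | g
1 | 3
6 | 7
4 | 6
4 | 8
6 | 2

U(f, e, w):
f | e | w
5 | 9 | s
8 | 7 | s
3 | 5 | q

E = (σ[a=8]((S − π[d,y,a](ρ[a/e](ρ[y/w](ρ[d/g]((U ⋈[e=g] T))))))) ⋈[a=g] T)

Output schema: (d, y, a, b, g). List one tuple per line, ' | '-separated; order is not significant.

Row counts bottom-up:
  S → 6
  U → 3
  T → 5
  (U ⋈[e=g] T) → 1
  ρ[d/g]((U ⋈[e=g] T)) → 1
  ρ[y/w](ρ[d/g]((U ⋈[e=g] T))) → 1
  ρ[a/e](ρ[y/w](ρ[d/g]((U ⋈[e=g] T)))) → 1
  π[d,y,a](ρ[a/e](ρ[y/w](ρ[d/g]((U ⋈[e=g] T))))) → 1
  (S − π[d,y,a](ρ[a/e](ρ[y/w](ρ[d/g]((U ⋈[e=g] T)))))) → 6
  σ[a=8]((S − π[d,y,a](ρ[a/e](ρ[y/w](ρ[d/g]((U ⋈[e=g] T))))))) → 1
  T → 5
  (σ[a=8]((S − π[d,y,a](ρ[a/e](ρ[y/w](ρ[d/g]((U ⋈[e=g] T))))))) ⋈[a=g] T) → 1

== RESULT ==
d | y | a | b | g
7 | p | 8 | 4 | 8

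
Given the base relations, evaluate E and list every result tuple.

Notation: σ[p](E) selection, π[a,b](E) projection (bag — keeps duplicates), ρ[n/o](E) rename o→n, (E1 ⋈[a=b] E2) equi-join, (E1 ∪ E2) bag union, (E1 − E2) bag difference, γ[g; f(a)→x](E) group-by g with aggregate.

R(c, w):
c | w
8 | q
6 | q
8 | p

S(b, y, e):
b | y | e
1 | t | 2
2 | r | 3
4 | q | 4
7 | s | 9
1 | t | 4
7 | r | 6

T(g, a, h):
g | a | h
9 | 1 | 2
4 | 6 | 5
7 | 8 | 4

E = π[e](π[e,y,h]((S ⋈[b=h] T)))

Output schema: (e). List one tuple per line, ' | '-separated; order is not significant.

Subexpression sizes:
  S → 6
  T → 3
  (S ⋈[b=h] T) → 2
  π[e,y,h]((S ⋈[b=h] T)) → 2
  π[e](π[e,y,h]((S ⋈[b=h] T))) → 2

== RESULT ==
e
3
4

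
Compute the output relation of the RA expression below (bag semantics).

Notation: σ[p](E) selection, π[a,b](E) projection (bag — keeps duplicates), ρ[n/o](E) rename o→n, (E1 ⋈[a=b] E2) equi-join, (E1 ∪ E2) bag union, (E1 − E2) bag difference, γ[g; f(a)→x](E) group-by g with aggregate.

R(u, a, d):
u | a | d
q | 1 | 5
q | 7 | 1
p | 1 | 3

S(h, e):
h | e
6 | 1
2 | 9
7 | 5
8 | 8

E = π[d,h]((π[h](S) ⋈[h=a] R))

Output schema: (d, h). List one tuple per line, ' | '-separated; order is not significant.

Row counts bottom-up:
  S → 4
  π[h](S) → 4
  R → 3
  (π[h](S) ⋈[h=a] R) → 1
  π[d,h]((π[h](S) ⋈[h=a] R)) → 1

== RESULT ==
d | h
1 | 7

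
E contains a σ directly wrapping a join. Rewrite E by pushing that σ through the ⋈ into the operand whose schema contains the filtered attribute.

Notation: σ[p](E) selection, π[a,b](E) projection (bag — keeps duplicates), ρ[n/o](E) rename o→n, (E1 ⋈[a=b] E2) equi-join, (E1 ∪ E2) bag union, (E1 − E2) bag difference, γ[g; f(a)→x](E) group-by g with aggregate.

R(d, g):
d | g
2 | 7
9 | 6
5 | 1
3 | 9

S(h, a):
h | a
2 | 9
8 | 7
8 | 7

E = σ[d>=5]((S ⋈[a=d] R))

σ filters on d, owned by the right side.
E' = (S ⋈[a=d] σ[d>=5](R))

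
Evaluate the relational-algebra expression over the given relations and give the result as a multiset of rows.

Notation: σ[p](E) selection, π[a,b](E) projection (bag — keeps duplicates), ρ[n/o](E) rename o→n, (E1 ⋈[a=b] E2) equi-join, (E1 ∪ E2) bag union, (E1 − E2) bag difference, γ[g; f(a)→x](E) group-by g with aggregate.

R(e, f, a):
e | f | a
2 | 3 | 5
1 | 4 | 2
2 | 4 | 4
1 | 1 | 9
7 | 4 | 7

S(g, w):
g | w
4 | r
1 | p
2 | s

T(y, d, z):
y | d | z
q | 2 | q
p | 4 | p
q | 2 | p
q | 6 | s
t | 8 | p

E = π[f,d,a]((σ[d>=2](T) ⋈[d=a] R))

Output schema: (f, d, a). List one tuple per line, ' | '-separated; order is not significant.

Subexpression sizes:
  T → 5
  σ[d>=2](T) → 5
  R → 5
  (σ[d>=2](T) ⋈[d=a] R) → 3
  π[f,d,a]((σ[d>=2](T) ⋈[d=a] R)) → 3

== RESULT ==
f | d | a
4 | 2 | 2
4 | 2 | 2
4 | 4 | 4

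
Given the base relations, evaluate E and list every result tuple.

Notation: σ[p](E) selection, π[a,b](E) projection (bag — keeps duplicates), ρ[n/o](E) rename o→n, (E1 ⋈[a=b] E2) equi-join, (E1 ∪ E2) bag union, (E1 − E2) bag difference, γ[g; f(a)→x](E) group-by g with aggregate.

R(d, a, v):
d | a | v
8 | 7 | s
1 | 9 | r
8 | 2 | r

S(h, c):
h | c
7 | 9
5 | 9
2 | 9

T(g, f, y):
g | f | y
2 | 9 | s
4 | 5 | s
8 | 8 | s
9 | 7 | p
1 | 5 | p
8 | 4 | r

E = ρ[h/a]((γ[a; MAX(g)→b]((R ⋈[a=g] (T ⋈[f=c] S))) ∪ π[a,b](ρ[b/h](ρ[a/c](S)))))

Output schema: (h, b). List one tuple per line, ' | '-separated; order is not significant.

Subexpression sizes:
  R → 3
  T → 6
  S → 3
  (T ⋈[f=c] S) → 3
  (R ⋈[a=g] (T ⋈[f=c] S)) → 3
  γ[a; MAX(g)→b]((R ⋈[a=g] (T ⋈[f=c] S))) → 1
  S → 3
  ρ[a/c](S) → 3
  ρ[b/h](ρ[a/c](S)) → 3
  π[a,b](ρ[b/h](ρ[a/c](S))) → 3
  (γ[a; MAX(g)→b]((R ⋈[a=g] (T ⋈[f=c] S))) ∪ π[a,b](ρ[b/h](ρ[a/c](S)))) → 4
  ρ[h/a]((γ[a; MAX(g)→b]((R ⋈[a=g] (T ⋈[f=c] S))) ∪ π[a,b](ρ[b/h](ρ[a/c](S))))) → 4

== RESULT ==
h | b
2 | 2
9 | 2
9 | 5
9 | 7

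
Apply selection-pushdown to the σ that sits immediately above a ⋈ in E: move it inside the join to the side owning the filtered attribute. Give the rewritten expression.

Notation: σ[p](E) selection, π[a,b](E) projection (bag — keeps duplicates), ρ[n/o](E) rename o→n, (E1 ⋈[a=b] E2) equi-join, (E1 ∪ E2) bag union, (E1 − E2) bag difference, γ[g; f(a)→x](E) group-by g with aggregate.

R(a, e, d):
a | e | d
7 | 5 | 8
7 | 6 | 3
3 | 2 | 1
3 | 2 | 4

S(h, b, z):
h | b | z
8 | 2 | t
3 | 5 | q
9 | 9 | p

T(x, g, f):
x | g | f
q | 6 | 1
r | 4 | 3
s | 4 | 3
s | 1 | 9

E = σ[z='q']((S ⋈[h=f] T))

σ filters on z, owned by the left side.
E' = (σ[z='q'](S) ⋈[h=f] T)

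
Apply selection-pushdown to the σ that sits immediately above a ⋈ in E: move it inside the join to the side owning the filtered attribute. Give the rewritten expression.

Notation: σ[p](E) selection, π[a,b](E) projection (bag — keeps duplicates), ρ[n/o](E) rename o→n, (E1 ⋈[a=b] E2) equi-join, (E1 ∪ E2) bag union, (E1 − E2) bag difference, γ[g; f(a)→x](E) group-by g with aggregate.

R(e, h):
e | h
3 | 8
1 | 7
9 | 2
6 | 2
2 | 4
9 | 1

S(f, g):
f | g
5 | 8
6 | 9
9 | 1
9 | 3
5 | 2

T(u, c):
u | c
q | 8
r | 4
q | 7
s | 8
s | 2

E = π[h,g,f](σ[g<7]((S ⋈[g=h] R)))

σ filters on g, owned by the left side.
E' = π[h,g,f]((σ[g<7](S) ⋈[g=h] R))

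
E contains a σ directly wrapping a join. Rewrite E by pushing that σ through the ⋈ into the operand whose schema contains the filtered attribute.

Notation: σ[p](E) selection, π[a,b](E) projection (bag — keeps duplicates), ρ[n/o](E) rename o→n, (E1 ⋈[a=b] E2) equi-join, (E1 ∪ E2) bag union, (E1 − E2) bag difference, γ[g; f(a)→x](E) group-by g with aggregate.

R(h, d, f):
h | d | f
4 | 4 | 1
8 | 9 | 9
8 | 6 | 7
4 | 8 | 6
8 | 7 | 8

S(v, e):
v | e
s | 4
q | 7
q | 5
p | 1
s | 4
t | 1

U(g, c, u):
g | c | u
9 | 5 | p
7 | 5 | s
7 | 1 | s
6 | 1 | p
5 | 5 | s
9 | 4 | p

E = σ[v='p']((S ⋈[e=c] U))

σ filters on v, owned by the left side.
E' = (σ[v='p'](S) ⋈[e=c] U)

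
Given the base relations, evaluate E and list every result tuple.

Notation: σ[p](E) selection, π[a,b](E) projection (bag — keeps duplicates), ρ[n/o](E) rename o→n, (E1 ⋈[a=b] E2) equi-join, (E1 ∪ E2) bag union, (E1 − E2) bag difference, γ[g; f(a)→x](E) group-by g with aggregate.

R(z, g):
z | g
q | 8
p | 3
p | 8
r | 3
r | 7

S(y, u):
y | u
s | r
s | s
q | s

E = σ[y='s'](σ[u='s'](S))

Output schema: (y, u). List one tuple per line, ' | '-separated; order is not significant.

Per-node cardinality:
  S → 3
  σ[u='s'](S) → 2
  σ[y='s'](σ[u='s'](S)) → 1

== RESULT ==
y | u
s | s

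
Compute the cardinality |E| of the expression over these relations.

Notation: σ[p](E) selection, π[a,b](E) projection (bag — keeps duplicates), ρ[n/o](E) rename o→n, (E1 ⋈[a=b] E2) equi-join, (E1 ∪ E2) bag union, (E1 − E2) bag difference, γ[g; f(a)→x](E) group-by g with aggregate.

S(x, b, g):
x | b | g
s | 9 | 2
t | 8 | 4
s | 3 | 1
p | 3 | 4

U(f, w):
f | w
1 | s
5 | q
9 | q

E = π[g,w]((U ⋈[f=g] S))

Subexpression sizes:
  U → 3
  S → 4
  (U ⋈[f=g] S) → 1
  π[g,w]((U ⋈[f=g] S)) → 1

|E| = 1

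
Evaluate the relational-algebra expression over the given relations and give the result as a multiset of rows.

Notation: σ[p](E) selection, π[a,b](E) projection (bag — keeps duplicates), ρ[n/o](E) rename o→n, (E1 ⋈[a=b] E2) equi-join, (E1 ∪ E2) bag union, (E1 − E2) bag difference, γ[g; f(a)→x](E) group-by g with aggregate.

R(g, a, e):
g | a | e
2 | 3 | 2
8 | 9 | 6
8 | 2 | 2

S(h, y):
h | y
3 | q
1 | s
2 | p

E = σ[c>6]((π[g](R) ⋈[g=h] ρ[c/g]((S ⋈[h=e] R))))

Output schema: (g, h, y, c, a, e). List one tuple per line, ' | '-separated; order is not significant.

Subexpression sizes:
  R → 3
  π[g](R) → 3
  S → 3
  R → 3
  (S ⋈[h=e] R) → 2
  ρ[c/g]((S ⋈[h=e] R)) → 2
  (π[g](R) ⋈[g=h] ρ[c/g]((S ⋈[h=e] R))) → 2
  σ[c>6]((π[g](R) ⋈[g=h] ρ[c/g]((S ⋈[h=e] R)))) → 1

== RESULT ==
g | h | y | c | a | e
2 | 2 | p | 8 | 2 | 2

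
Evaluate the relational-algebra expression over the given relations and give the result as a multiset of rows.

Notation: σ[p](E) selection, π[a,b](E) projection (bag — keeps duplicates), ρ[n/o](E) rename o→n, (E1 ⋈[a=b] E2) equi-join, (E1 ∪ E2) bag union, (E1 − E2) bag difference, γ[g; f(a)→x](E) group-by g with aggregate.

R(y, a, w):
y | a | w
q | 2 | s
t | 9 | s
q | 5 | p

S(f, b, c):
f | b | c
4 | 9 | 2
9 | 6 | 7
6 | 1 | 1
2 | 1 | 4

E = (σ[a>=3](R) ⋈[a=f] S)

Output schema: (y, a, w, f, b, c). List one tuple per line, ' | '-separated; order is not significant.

Per-node cardinality:
  R → 3
  σ[a>=3](R) → 2
  S → 4
  (σ[a>=3](R) ⋈[a=f] S) → 1

== RESULT ==
y | a | w | f | b | c
t | 9 | s | 9 | 6 | 7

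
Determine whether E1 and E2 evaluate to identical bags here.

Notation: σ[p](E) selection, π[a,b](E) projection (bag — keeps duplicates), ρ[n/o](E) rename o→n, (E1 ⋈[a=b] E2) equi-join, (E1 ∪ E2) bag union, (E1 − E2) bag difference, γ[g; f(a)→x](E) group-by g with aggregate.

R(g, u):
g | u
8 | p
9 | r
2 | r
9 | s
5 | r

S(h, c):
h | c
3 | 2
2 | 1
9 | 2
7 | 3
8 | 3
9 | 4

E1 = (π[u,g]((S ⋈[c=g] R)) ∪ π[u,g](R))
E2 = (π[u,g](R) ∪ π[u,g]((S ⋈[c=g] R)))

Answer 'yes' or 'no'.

E1 stepwise |·|:
  S → 6
  R → 5
  (S ⋈[c=g] R) → 2
  π[u,g]((S ⋈[c=g] R)) → 2
  R → 5
  π[u,g](R) → 5
  (π[u,g]((S ⋈[c=g] R)) ∪ π[u,g](R)) → 7
E2 stepwise |·|:
  R → 5
  π[u,g](R) → 5
  S → 6
  R → 5
  (S ⋈[c=g] R) → 2
  π[u,g]((S ⋈[c=g] R)) → 2
  (π[u,g](R) ∪ π[u,g]((S ⋈[c=g] R))) → 7

E1 and E2 produce the same multiset:
u | g
p | 8
r | 2
r | 2
r | 2
r | 5
r | 9
s | 9

yes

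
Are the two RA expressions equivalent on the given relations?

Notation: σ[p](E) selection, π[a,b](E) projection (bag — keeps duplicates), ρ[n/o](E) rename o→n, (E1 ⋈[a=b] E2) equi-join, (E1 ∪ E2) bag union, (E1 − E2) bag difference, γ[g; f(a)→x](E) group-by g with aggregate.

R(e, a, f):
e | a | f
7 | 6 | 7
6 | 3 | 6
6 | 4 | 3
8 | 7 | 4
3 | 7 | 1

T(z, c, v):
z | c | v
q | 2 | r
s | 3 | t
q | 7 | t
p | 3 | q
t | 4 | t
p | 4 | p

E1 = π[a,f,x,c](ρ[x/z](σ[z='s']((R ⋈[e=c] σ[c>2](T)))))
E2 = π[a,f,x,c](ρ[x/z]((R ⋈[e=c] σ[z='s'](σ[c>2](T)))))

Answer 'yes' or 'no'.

E1 per-node cardinality:
  R → 5
  T → 6
  σ[c>2](T) → 5
  (R ⋈[e=c] σ[c>2](T)) → 3
  σ[z='s']((R ⋈[e=c] σ[c>2](T))) → 1
  ρ[x/z](σ[z='s']((R ⋈[e=c] σ[c>2](T)))) → 1
  π[a,f,x,c](ρ[x/z](σ[z='s']((R ⋈[e=c] σ[c>2](T))))) → 1
E2 per-node cardinality:
  R → 5
  T → 6
  σ[c>2](T) → 5
  σ[z='s'](σ[c>2](T)) → 1
  (R ⋈[e=c] σ[z='s'](σ[c>2](T))) → 1
  ρ[x/z]((R ⋈[e=c] σ[z='s'](σ[c>2](T)))) → 1
  π[a,f,x,c](ρ[x/z]((R ⋈[e=c] σ[z='s'](σ[c>2](T))))) → 1

E1 and E2 produce the same multiset:
a | f | x | c
7 | 1 | s | 3

yes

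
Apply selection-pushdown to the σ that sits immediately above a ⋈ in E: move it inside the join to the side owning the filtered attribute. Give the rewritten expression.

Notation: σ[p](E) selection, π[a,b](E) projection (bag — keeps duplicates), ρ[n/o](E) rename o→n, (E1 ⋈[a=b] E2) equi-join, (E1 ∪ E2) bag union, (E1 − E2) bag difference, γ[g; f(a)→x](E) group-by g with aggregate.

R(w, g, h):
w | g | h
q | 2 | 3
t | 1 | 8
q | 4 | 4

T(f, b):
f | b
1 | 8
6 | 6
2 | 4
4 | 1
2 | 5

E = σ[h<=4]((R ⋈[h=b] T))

σ filters on h, owned by the left side.
E' = (σ[h<=4](R) ⋈[h=b] T)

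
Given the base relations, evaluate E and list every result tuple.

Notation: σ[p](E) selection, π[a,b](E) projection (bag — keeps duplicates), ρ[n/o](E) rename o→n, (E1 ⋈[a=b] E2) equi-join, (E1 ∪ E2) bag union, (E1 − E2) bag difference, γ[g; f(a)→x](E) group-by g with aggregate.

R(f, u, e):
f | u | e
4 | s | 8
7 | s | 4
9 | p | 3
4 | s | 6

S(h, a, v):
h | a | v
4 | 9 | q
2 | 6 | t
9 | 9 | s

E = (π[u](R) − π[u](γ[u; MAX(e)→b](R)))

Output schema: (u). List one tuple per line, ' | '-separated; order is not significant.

Per-node cardinality:
  R → 4
  π[u](R) → 4
  R → 4
  γ[u; MAX(e)→b](R) → 2
  π[u](γ[u; MAX(e)→b](R)) → 2
  (π[u](R) − π[u](γ[u; MAX(e)→b](R))) → 2

== RESULT ==
u
s
s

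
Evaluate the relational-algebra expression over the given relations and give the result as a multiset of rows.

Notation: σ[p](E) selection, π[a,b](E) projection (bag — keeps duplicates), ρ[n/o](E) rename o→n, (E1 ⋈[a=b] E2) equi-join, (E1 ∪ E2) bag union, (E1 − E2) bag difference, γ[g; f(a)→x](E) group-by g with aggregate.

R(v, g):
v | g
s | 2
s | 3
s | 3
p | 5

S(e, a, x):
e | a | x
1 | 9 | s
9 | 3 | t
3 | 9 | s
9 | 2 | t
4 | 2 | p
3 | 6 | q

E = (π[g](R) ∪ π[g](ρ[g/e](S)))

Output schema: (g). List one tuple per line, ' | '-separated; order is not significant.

Subexpression sizes:
  R → 4
  π[g](R) → 4
  S → 6
  ρ[g/e](S) → 6
  π[g](ρ[g/e](S)) → 6
  (π[g](R) ∪ π[g](ρ[g/e](S))) → 10

== RESULT ==
g
1
2
3
3
3
3
4
5
9
9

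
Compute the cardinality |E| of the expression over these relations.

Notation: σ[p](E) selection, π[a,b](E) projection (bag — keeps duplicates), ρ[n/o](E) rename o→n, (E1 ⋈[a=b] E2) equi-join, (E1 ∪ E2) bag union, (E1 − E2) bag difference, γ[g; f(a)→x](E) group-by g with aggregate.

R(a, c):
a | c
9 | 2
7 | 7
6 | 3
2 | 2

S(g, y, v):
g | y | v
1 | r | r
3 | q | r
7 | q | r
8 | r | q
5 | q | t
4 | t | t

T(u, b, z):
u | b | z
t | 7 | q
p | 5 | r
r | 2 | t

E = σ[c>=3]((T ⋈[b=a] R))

Stepwise |·|:
  T → 3
  R → 4
  (T ⋈[b=a] R) → 2
  σ[c>=3]((T ⋈[b=a] R)) → 1

|E| = 1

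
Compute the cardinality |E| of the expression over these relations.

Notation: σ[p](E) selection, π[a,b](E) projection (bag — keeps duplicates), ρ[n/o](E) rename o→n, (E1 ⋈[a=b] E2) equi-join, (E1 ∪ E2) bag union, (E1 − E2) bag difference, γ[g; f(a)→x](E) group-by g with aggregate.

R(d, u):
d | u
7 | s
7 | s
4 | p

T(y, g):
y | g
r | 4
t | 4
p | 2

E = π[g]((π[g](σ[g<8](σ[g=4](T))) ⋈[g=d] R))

Per-node cardinality:
  T → 3
  σ[g=4](T) → 2
  σ[g<8](σ[g=4](T)) → 2
  π[g](σ[g<8](σ[g=4](T))) → 2
  R → 3
  (π[g](σ[g<8](σ[g=4](T))) ⋈[g=d] R) → 2
  π[g]((π[g](σ[g<8](σ[g=4](T))) ⋈[g=d] R)) → 2

|E| = 2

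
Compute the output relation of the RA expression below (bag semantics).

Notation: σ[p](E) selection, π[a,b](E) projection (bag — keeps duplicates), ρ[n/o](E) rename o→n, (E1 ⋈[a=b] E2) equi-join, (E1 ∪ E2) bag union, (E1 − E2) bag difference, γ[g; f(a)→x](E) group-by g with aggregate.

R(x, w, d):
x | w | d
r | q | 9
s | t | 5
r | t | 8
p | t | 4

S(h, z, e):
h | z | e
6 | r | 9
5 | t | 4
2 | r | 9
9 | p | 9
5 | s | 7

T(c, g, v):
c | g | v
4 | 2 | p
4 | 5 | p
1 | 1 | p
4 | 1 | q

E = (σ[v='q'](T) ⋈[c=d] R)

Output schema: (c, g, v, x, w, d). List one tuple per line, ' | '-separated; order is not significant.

Subexpression sizes:
  T → 4
  σ[v='q'](T) → 1
  R → 4
  (σ[v='q'](T) ⋈[c=d] R) → 1

== RESULT ==
c | g | v | x | w | d
4 | 1 | q | p | t | 4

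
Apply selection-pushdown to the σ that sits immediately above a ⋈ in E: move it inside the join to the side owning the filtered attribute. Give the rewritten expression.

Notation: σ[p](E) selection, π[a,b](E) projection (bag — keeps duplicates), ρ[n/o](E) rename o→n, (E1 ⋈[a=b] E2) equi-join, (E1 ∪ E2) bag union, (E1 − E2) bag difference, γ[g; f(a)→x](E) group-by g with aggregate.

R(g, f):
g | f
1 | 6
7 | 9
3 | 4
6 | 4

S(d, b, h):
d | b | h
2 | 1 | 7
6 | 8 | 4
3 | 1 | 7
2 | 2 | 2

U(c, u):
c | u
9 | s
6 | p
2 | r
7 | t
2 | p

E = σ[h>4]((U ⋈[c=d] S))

σ filters on h, owned by the right side.
E' = (U ⋈[c=d] σ[h>4](S))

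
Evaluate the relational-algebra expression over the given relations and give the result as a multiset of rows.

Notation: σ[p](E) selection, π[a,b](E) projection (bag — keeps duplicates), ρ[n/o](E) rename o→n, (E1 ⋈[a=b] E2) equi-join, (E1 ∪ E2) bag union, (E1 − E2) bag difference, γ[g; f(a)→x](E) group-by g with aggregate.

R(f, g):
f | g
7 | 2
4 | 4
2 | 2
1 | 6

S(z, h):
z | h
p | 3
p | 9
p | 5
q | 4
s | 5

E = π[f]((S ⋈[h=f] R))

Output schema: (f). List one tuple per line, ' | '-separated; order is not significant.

Stepwise |·|:
  S → 5
  R → 4
  (S ⋈[h=f] R) → 1
  π[f]((S ⋈[h=f] R)) → 1

== RESULT ==
f
4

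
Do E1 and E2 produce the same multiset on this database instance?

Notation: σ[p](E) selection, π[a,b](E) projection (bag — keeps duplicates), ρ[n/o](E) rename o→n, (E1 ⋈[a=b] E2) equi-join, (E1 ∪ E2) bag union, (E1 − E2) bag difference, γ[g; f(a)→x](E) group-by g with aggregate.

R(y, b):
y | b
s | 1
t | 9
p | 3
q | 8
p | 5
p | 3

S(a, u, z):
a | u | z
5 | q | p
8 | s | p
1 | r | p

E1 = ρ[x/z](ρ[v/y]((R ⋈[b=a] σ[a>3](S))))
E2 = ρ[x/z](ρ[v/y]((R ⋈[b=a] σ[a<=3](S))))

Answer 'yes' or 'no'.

E1 per-node cardinality:
  R → 6
  S → 3
  σ[a>3](S) → 2
  (R ⋈[b=a] σ[a>3](S)) → 2
  ρ[v/y]((R ⋈[b=a] σ[a>3](S))) → 2
  ρ[x/z](ρ[v/y]((R ⋈[b=a] σ[a>3](S)))) → 2
E2 per-node cardinality:
  R → 6
  S → 3
  σ[a<=3](S) → 1
  (R ⋈[b=a] σ[a<=3](S)) → 1
  ρ[v/y]((R ⋈[b=a] σ[a<=3](S))) → 1
  ρ[x/z](ρ[v/y]((R ⋈[b=a] σ[a<=3](S)))) → 1

E1 result:
v | b | a | u | x
p | 5 | 5 | q | p
q | 8 | 8 | s | p
E2 result:
v | b | a | u | x
s | 1 | 1 | r | p
Witness: ('q', 8, 8, 's', 'p') appears 1× in E1 but 0× in E2.

no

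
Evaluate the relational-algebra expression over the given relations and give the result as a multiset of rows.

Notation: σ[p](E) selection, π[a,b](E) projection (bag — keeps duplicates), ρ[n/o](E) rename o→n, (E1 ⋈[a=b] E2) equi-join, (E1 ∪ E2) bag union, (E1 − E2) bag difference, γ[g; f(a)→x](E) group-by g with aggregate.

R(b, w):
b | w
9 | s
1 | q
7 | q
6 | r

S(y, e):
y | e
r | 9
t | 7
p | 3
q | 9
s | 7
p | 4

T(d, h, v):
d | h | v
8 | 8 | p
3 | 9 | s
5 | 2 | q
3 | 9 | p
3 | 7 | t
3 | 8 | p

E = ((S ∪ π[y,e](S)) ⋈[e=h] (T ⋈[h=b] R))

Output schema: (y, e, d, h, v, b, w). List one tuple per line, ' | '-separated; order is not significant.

Stepwise |·|:
  S → 6
  S → 6
  π[y,e](S) → 6
  (S ∪ π[y,e](S)) → 12
  T → 6
  R → 4
  (T ⋈[h=b] R) → 3
  ((S ∪ π[y,e](S)) ⋈[e=h] (T ⋈[h=b] R)) → 12

== RESULT ==
y | e | d | h | v | b | w
q | 9 | 3 | 9 | p | 9 | s
q | 9 | 3 | 9 | p | 9 | s
q | 9 | 3 | 9 | s | 9 | s
q | 9 | 3 | 9 | s | 9 | s
r | 9 | 3 | 9 | p | 9 | s
r | 9 | 3 | 9 | p | 9 | s
r | 9 | 3 | 9 | s | 9 | s
r | 9 | 3 | 9 | s | 9 | s
s | 7 | 3 | 7 | t | 7 | q
s | 7 | 3 | 7 | t | 7 | q
t | 7 | 3 | 7 | t | 7 | q
t | 7 | 3 | 7 | t | 7 | q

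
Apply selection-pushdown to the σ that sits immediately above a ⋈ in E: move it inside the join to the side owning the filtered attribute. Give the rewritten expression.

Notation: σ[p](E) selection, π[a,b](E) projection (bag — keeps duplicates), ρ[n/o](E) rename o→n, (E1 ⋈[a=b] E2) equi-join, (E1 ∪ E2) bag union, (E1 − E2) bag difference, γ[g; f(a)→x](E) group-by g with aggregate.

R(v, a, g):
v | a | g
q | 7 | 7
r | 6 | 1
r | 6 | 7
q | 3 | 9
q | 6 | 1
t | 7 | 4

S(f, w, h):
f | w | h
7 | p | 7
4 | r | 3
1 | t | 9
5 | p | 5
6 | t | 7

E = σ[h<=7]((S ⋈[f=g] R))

σ filters on h, owned by the left side.
E' = (σ[h<=7](S) ⋈[f=g] R)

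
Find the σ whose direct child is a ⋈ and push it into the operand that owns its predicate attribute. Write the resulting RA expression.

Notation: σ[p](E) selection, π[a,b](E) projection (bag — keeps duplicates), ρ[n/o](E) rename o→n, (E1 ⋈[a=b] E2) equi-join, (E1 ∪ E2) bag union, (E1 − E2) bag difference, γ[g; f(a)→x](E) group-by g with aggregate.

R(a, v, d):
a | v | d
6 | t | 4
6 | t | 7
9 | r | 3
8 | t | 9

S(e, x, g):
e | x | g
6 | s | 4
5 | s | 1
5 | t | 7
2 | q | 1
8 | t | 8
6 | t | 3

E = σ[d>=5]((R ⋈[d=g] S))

σ filters on d, owned by the left side.
E' = (σ[d>=5](R) ⋈[d=g] S)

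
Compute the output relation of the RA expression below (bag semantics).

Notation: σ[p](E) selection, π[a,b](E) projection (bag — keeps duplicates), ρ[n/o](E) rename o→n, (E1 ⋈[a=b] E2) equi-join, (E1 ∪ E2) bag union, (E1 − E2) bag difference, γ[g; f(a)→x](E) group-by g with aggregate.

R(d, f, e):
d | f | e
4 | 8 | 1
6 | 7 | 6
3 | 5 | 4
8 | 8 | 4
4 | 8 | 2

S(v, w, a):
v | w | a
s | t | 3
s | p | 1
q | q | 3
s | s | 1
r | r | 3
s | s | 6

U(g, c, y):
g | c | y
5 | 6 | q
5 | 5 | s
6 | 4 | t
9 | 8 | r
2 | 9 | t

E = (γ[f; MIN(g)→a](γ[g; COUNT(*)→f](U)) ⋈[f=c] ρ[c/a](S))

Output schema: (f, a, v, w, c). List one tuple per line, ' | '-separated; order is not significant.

Subexpression sizes:
  U → 5
  γ[g; COUNT(*)→f](U) → 4
  γ[f; MIN(g)→a](γ[g; COUNT(*)→f](U)) → 2
  S → 6
  ρ[c/a](S) → 6
  (γ[f; MIN(g)→a](γ[g; COUNT(*)→f](U)) ⋈[f=c] ρ[c/a](S)) → 2

== RESULT ==
f | a | v | w | c
1 | 2 | s | p | 1
1 | 2 | s | s | 1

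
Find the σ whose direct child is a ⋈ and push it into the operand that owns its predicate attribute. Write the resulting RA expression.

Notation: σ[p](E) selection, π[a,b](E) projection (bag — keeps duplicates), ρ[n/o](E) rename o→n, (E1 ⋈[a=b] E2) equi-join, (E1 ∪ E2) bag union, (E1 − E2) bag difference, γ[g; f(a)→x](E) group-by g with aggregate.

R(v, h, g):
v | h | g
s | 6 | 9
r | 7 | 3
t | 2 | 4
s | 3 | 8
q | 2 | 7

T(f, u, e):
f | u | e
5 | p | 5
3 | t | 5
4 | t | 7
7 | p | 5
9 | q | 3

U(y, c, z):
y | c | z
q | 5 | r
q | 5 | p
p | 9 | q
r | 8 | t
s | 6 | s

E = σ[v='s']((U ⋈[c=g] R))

σ filters on v, owned by the right side.
E' = (U ⋈[c=g] σ[v='s'](R))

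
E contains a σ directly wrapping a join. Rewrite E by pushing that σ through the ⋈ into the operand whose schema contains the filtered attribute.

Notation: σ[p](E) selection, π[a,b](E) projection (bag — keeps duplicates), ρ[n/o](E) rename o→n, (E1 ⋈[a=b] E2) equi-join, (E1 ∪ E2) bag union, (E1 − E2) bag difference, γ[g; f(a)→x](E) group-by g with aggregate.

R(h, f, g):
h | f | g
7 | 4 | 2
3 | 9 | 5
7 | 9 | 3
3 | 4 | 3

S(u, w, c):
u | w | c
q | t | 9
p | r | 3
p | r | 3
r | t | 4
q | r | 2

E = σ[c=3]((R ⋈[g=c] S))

σ filters on c, owned by the right side.
E' = (R ⋈[g=c] σ[c=3](S))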